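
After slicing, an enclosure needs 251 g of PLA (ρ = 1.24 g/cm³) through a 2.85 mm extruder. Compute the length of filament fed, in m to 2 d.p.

Extruded volume: 251/1.24 = 202.4194 cm³ (202419.4 mm³).
Cross-section of 2.85 mm filament: π·(2.85/2)² = 6.3794 mm².
Length = 202419.4 / 6.3794 = 31730.16 mm = 31.73 m.

31.73 m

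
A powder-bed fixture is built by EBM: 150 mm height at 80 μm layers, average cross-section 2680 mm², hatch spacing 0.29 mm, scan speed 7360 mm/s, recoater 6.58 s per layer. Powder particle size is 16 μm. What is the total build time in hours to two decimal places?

Number of layers: 150 / 0.08 → 1875 (rounded up).
Scan path per layer = 2680 / 0.29, so 9241.4 mm.
Beam time per layer: 9241.4 / 7360 → 1.2556 s.
Layer cycle = 1.2556 + 6.58, so 7.8356 s.
1875 layers × 7.8356 s/layer = 14691.75 s, i.e. 4.08 hours.

4.08 hours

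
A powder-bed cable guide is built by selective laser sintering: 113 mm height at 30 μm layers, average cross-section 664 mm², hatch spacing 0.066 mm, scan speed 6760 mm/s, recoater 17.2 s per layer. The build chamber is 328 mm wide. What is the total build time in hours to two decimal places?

19.56 hours

Number of layers: 113 / 0.03 → 3767 (rounded up).
Per-layer scan distance = 664 / 0.066 = 10060.6 mm.
Per-layer scan time: 10060.6 / 6760 → 1.4883 s.
Time per layer = 1.4883 + 17.2, so 18.6883 s.
Build time = 3767 × 18.6883 = 70398.8261 s = 19.56 hours.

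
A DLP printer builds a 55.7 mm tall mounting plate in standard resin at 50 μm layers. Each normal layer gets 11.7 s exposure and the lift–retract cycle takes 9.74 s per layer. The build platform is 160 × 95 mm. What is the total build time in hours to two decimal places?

6.63 hours

Layer count = ceil(55.7 / 0.05) = 1114.
Cycle time = 11.7 + 9.74 = 21.44 s.
Total = 1114 × 21.44 = 23884.16 s = 6.63 hours.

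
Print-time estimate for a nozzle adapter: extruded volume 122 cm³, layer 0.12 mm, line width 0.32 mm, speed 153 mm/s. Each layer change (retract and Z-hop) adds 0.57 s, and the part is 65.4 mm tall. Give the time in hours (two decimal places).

Line area: 0.12 × 0.32 → 0.0384 mm².
Toolpath length = 122 cm³ / 0.0384 mm² = 122000 / 0.0384 = 3177083.3 mm.
Time extruding = 3177083.3 / 153, so 20765.3 s.
Layers = ⌈65.4/0.12⌉ = 545.
Non-print overhead = 545 × 0.57 = 310.65 s.
Altogether 20765.3 + 310.65 = 21075.95 s, i.e. 5.85 hours.

5.85 hours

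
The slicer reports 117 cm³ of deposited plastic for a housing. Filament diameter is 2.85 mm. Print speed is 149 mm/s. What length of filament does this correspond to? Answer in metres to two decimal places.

18.34 m

Filament cross-section = π × (2.85/2)² = 6.3794 mm².
L = 117000 mm³ / 6.3794 mm² = 18340.28 mm, i.e. 18.34 m.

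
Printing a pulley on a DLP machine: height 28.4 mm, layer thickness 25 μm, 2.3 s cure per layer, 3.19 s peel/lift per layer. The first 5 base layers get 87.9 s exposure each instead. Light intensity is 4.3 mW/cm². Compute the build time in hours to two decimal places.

Layer count = ceil(28.4 / 0.025) = 1136.
Base layers: 5 × (87.9 + 3.19) → 455.45 s.
Regular layers = 1131 × (2.3 + 3.19) = 6209.19 s.
Sum: 455.45 + 6209.19 = 6664.64 s → 1.85 hours.

1.85 hours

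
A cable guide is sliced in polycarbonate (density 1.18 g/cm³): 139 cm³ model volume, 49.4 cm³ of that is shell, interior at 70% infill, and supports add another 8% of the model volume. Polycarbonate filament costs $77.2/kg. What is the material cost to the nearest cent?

$11.23

Volume inside the shell = 139 − 49.4, so 89.6 cm³.
Infill deposited = 0.70 × 89.6 = 62.72 cm³.
Support = 0.08 × 139 = 11.12 cm³.
Deposited volume = 49.4 + 62.72 + 11.12, so 123.24 cm³.
Mass = 123.24 × 1.18, so 145.4232 g.
Cost = 145.4232 g / 1000 × $77.2/kg = $11.23.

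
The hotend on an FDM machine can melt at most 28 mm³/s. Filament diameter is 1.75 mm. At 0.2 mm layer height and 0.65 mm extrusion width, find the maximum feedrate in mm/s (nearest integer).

215 mm/s

A = 0.2 × 0.65 = 0.13 mm².
Max speed = 28 / 0.13 = 215.38 ≈ 215 mm/s.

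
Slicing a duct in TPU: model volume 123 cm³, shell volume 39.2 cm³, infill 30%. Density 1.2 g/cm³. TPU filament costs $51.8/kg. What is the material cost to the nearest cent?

$4.00

Volume inside the shell = 123 − 39.2 = 83.8 cm³.
Infill volume = 0.30 × 83.8, so 25.14 cm³.
Deposited volume: 39.2 + 25.14 → 64.34 cm³.
Mass: 64.34 × 1.2 → 77.208 g.
Cost = 77.208 g / 1000 × $51.8/kg = $4.00.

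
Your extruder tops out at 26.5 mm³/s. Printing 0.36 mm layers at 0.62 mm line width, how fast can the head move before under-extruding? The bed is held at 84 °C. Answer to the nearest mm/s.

Bead cross-section = 0.36 × 0.62, so 0.2232 mm².
Max speed = 26.5 / 0.2232 = 118.73 ≈ 119 mm/s.

119 mm/s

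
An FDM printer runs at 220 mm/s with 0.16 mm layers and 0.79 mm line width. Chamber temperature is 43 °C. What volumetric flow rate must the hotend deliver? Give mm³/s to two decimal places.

A: 0.16 × 0.79 → 0.1264 mm².
Volumetric flow = 220 × 0.1264 = 27.81 mm³/s.

27.81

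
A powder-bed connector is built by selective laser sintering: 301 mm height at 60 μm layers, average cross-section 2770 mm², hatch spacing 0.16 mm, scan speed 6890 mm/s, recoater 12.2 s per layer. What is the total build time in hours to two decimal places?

Number of layers: 301 / 0.06 → 5017 (rounded up).
Per-layer scan distance = 2770 / 0.16, so 17312.5 mm.
Per-layer scan time: 17312.5 / 6890 → 2.5127 s.
Layer cycle: 2.5127 + 12.2 → 14.7127 s.
5017 layers × 14.7127 s/layer = 73813.6159 s, i.e. 20.50 hours.

20.50 hours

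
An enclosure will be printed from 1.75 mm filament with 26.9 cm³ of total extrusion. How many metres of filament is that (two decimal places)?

Filament cross-section = π × (1.75/2)² = 2.4053 mm².
L = 26900 mm³ / 2.4053 mm² = 11183.64 mm, i.e. 11.18 m.

11.18 m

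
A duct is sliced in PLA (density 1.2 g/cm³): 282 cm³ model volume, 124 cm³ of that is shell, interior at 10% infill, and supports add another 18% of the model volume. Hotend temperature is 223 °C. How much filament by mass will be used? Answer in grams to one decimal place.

Volume inside the shell = 282 − 124 = 158 cm³.
Deposited infill = 0.10 × 158, so 15.8 cm³.
Support: 0.18 × 282 → 50.76 cm³.
Deposited volume = 124 + 15.8 + 50.76, so 190.56 cm³.
Mass = 190.56 × 1.2, so 228.672 g.

228.7 g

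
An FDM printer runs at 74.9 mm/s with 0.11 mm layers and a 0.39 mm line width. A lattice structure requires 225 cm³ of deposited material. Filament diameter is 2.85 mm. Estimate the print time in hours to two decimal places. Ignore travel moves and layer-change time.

19.45 hours

Extrusion cross-section: 0.11 × 0.39 → 0.0429 mm².
Total extruded path = 225000/0.0429 = 5244755.2 mm.
Extrusion time = 5244755.2 / 74.9, so 70023.4 s.
70023.4 s = 19.45 hours.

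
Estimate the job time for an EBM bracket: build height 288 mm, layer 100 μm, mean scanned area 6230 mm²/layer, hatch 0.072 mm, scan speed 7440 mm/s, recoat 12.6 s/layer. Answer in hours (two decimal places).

Number of layers: 288 / 0.1 → 2880 (rounded up).
Scan path per layer = 6230 / 0.072, so 86527.8 mm.
Per-layer scan time: 86527.8 / 7440 → 11.6301 s.
Per-layer time = 11.6301 + 12.6 = 24.2301 s.
Total: 2880 × 24.2301 s = 69782.688 s → 19.38 hours.

19.38 hours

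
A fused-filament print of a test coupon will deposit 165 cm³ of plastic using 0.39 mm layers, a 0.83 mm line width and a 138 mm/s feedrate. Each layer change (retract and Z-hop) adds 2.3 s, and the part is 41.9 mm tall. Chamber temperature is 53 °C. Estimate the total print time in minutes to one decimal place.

Bead cross-section: 0.39 × 0.83 → 0.3237 mm².
Toolpath length = 165 cm³ / 0.3237 mm² = 165000 / 0.3237 = 509731.2 mm.
Time extruding = 509731.2 / 138, so 3693.7 s.
Layers = ⌈41.9/0.39⌉ = 108.
Non-print overhead = 108 × 2.3 = 248.4 s.
Altogether 3693.7 + 248.4 = 3942.1 s, i.e. 65.7 minutes.

65.7 minutes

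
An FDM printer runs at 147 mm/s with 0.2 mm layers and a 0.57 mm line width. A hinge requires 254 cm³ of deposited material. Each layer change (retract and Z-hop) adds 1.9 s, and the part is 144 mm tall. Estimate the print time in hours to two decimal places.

Bead cross-section: 0.2 × 0.57 → 0.114 mm².
Total extruded path = 254000/0.114 = 2228070.2 mm.
Print-move time = 2228070.2 / 147 = 15156.9 s.
Number of layers: 144 / 0.2 → 720 (rounded up).
Z-hop total = 720 × 1.9 = 1368 s.
Total = 15156.9 + 1368 = 16524.9 s = 4.59 hours.

4.59 hours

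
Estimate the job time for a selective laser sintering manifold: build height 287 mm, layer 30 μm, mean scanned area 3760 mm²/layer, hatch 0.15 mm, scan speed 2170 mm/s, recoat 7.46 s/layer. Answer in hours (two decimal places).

50.52 hours

Layers = ⌈287/0.03⌉ = 9567.
Scan path per layer: 3760 / 0.15 → 25066.7 mm.
Laser time per layer = 25066.7 / 2170, so 11.5515 s.
Per-layer time: 11.5515 + 7.46 → 19.0115 s.
Total: 9567 × 19.0115 s = 181883.0205 s → 50.52 hours.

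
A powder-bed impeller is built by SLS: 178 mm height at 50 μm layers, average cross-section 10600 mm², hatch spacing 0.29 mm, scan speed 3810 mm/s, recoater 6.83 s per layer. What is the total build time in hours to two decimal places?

16.24 hours

Number of layers: 178 / 0.05 → 3560 (rounded up).
Per-layer scan distance = 10600 / 0.29 = 36551.7 mm.
Per-layer scan time: 36551.7 / 3810 → 9.5936 s.
Layer cycle = 9.5936 + 6.83 = 16.4236 s.
Total: 3560 × 16.4236 s = 58468.016 s → 16.24 hours.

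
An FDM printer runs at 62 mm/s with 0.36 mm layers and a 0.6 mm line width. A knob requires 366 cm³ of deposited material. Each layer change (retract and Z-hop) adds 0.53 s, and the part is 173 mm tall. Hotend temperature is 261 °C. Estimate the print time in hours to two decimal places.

Extrusion cross-section = 0.36 × 0.6, so 0.216 mm².
Total extruded path = 366000/0.216 = 1694444.4 mm.
Time extruding: 1694444.4 / 62 → 27329.7 s.
Layers = ⌈173/0.36⌉ = 481.
Layer-change overhead = 481 × 0.53 = 254.93 s.
Total = 27329.7 + 254.93 = 27584.63 s = 7.66 hours.

7.66 hours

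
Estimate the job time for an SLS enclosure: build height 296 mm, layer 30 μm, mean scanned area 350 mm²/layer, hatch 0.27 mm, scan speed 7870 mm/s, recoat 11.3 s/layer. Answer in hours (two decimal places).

Layer count = ceil(296 / 0.03) = 9867.
Per-layer scan distance = 350 / 0.27 = 1296.3 mm.
Laser time per layer: 1296.3 / 7870 → 0.1647 s.
Layer cycle = 0.1647 + 11.3, so 11.4647 s.
Build time = 9867 × 11.4647 = 113122.1949 s = 31.42 hours.

31.42 hours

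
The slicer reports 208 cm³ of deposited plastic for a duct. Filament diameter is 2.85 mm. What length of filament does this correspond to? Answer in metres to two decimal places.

32.60 m

Cross-section of 2.85 mm filament: π·(2.85/2)² = 6.3794 mm².
L = 208000 mm³ / 6.3794 mm² = 32604.95 mm, i.e. 32.60 m.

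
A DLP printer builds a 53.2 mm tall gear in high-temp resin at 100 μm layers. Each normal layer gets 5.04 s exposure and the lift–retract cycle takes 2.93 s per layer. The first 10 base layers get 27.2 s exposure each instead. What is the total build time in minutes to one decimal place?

Number of layers: 53.2 / 0.1 → 532 (rounded up).
Base layers: 10 × (27.2 + 2.93) → 301.3 s.
Remaining layers = 522 × (5.04 + 2.93), so 4160.34 s.
Total = 301.3 + 4160.34 = 4461.64 s = 74.4 minutes.

74.4 minutes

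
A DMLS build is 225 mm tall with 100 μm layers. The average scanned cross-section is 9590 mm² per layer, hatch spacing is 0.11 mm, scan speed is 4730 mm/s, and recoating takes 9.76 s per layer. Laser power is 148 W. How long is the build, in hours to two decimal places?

17.62 hours

Layer count = ceil(225 / 0.1) = 2250.
Per-layer scan distance = 9590 / 0.11 = 87181.8 mm.
Laser time per layer = 87181.8 / 4730 = 18.4317 s.
Time per layer = 18.4317 + 9.76 = 28.1917 s.
2250 layers × 28.1917 s/layer = 63431.325 s, i.e. 17.62 hours.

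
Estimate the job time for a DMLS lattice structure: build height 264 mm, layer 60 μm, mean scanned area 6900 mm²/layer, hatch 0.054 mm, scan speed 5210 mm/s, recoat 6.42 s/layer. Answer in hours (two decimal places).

Layer count = ceil(264 / 0.06) = 4400.
Scan path per layer: 6900 / 0.054 → 127777.8 mm.
Laser time per layer = 127777.8 / 5210 = 24.5255 s.
Layer cycle = 24.5255 + 6.42 = 30.9455 s.
Total: 4400 × 30.9455 s = 136160.2 s → 37.82 hours.

37.82 hours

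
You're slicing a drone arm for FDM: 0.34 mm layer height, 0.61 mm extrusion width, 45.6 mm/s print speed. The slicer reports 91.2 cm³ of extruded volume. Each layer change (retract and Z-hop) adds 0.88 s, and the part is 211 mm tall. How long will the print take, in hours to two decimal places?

2.83 hours

Bead cross-section = 0.34 × 0.61 = 0.2074 mm².
Total extruded path = 91200/0.2074 = 439730 mm.
Time extruding = 439730 / 45.6, so 9643.2 s.
Number of layers: 211 / 0.34 → 621 (rounded up).
Non-print overhead = 621 × 0.88, so 546.48 s.
Total = 9643.2 + 546.48 = 10189.68 s = 2.83 hours.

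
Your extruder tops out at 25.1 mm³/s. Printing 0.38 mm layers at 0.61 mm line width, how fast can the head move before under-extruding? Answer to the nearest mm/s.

108 mm/s

Extrusion cross-section = 0.38 × 0.61, so 0.2318 mm².
Max speed = 25.1 / 0.2318 = 108.28 ≈ 108 mm/s.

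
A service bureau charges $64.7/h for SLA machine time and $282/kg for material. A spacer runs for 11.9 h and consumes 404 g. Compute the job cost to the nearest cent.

Machine-time cost = 64.7 × 11.9 = $769.93.
Material charge = 282 × 404/1000, so $113.928.
Job cost: 769.93 + 113.928 = 883.858 ≈ $883.86.

$883.86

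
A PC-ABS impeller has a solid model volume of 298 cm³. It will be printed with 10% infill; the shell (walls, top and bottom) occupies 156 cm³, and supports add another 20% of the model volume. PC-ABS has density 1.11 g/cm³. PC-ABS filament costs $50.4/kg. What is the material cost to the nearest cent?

$12.86

Interior volume = 298 − 156 = 142 cm³.
Deposited infill = 0.10 × 142 = 14.2 cm³.
Support: 0.20 × 298 → 59.6 cm³.
Total extruded: 156 + 14.2 + 59.6 → 229.8 cm³.
Mass = 229.8 × 1.11, so 255.078 g.
At $50.4/kg: 255.078/1000 × 50.4 = $12.86.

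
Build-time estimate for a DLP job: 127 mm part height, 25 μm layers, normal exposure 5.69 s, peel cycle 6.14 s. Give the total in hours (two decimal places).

Number of layers: 127 / 0.025 → 5080 (rounded up).
Cycle time = 5.69 + 6.14, so 11.83 s.
Total = 5080 × 11.83 = 60096.4 s = 16.69 hours.

16.69 hours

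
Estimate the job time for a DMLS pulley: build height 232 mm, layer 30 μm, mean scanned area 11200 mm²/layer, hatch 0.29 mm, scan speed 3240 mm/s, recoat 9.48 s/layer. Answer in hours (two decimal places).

Layer count = ceil(232 / 0.03) = 7734.
Scan path per layer: 11200 / 0.29 → 38620.7 mm.
Scan time per layer = 38620.7 / 3240, so 11.92 s.
Layer cycle: 11.92 + 9.48 → 21.4 s.
Total: 7734 × 21.4 s = 165507.6 s → 45.97 hours.

45.97 hours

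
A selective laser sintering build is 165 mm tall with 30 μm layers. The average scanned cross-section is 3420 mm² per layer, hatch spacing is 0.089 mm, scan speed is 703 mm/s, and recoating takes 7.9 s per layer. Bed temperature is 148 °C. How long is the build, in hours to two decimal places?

Layers = ⌈165/0.03⌉ = 5500.
Hatch length per layer = 3420 / 0.089, so 38427 mm.
Per-layer scan time: 38427 / 703 → 54.6615 s.
Time per layer = 54.6615 + 7.9, so 62.5615 s.
5500 layers × 62.5615 s/layer = 344088.25 s, i.e. 95.58 hours.

95.58 hours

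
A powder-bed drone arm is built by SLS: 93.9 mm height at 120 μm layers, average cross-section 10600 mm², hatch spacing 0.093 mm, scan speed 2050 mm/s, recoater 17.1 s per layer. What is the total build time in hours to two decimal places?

Number of layers: 93.9 / 0.12 → 783 (rounded up).
Hatch length per layer = 10600 / 0.093, so 113978.5 mm.
Laser time per layer = 113978.5 / 2050 = 55.5993 s.
Per-layer time: 55.5993 + 17.1 → 72.6993 s.
Build time = 783 × 72.6993 = 56923.5519 s = 15.81 hours.

15.81 hours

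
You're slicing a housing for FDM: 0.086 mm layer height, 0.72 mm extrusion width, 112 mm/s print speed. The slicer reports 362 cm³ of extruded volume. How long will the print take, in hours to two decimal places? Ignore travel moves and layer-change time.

Line area = 0.086 × 0.72 = 0.06192 mm².
Path length: 362000 mm³ / 0.06192 mm² → 5846253.2 mm.
Print-move time = 5846253.2 / 112 = 52198.7 s.
In the requested units: 52198.7 s = 14.50 hours.

14.50 hours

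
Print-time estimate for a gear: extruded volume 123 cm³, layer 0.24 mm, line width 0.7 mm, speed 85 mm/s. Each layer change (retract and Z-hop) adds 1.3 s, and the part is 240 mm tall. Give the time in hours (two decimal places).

Bead cross-section = 0.24 × 0.7 = 0.168 mm².
Toolpath length = 123 cm³ / 0.168 mm² = 123000 / 0.168 = 732142.9 mm.
Time extruding: 732142.9 / 85 → 8613.4 s.
Layers = ⌈240/0.24⌉ = 1000.
Non-print overhead = 1000 × 1.3, so 1300 s.
Total = 8613.4 + 1300 = 9913.4 s = 2.75 hours.

2.75 hours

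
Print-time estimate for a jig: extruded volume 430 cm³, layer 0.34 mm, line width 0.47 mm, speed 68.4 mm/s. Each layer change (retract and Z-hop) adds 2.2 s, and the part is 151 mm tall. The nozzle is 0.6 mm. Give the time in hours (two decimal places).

11.20 hours

Line area: 0.34 × 0.47 → 0.1598 mm².
Toolpath length = 430 cm³ / 0.1598 mm² = 430000 / 0.1598 = 2690863.6 mm.
Print-move time: 2690863.6 / 68.4 → 39340.1 s.
Layers = ⌈151/0.34⌉ = 445.
Z-hop total = 445 × 2.2 = 979 s.
Altogether 39340.1 + 979 = 40319.1 s, i.e. 11.20 hours.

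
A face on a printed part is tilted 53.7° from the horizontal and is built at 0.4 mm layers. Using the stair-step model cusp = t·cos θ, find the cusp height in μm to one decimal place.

236.8 μm

cos(53.7°) = 0.5920, so cusp = 0.4 × 0.5920 = 0.2368 mm → 236.8 μm.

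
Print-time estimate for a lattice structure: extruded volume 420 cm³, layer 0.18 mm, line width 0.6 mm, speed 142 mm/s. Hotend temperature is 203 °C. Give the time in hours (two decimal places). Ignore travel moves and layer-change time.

Line area = 0.18 × 0.6, so 0.108 mm².
Toolpath length = 420 cm³ / 0.108 mm² = 420000 / 0.108 = 3888888.9 mm.
Print-move time = 3888888.9 / 142 = 27386.5 s.
In the requested units: 27386.5 s = 7.61 hours.

7.61 hours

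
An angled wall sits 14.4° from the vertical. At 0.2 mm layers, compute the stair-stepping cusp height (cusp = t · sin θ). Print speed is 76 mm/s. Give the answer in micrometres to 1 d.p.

h_c = t·sin θ = 0.2 × 0.2487 = 0.04974 mm (49.7 μm).

49.7 μm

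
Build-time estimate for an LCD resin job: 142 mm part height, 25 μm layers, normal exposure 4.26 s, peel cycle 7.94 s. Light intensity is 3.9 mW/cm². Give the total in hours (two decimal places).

19.25 hours

Layers = ⌈142/0.025⌉ = 5680.
Each layer takes = 4.26 + 7.94 = 12.2 s.
Total = 5680 × 12.2 = 69296 s = 19.25 hours.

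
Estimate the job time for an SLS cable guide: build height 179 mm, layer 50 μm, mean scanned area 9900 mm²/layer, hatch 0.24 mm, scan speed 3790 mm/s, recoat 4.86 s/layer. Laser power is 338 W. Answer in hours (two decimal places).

Number of layers: 179 / 0.05 → 3580 (rounded up).
Scan path per layer: 9900 / 0.24 → 41250 mm.
Laser time per layer = 41250 / 3790 = 10.8839 s.
Time per layer: 10.8839 + 4.86 → 15.7439 s.
Total: 3580 × 15.7439 s = 56363.162 s → 15.66 hours.

15.66 hours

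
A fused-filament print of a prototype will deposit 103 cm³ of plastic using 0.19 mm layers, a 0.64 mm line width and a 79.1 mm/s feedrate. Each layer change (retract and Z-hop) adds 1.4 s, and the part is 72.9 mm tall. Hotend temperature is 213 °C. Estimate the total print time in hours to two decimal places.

Bead cross-section: 0.19 × 0.64 → 0.1216 mm².
Total extruded path = 103000/0.1216 = 847039.5 mm.
Print-move time = 847039.5 / 79.1 = 10708.5 s.
Layers = ⌈72.9/0.19⌉ = 384.
Layer-change overhead: 384 × 1.4 → 537.6 s.
Total = 10708.5 + 537.6 = 11246.1 s = 3.12 hours.

3.12 hours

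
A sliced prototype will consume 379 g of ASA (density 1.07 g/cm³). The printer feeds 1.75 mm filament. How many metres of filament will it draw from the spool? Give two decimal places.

147.26 m

Volume = 379 g / 1.07 g·cm⁻³ = 354.2056 cm³ = 354205.6 mm³.
Cross-section of 1.75 mm filament: π·(1.75/2)² = 2.4053 mm².
L = V/A = 354205.6/2.4053 = 147260.47 mm → 147.26 m.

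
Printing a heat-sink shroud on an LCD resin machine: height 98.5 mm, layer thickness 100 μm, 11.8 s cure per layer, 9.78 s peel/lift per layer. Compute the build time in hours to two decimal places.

Number of layers: 98.5 / 0.1 → 985 (rounded up).
Per-layer time: 11.8 + 9.78 → 21.58 s.
Total = 985 × 21.58 = 21256.3 s = 5.90 hours.

5.90 hours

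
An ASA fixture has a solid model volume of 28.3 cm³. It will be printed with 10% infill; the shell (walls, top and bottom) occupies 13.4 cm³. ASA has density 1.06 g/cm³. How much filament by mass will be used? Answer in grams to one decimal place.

15.8 g

Volume inside the shell: 28.3 − 13.4 → 14.9 cm³.
Infill deposited = 0.10 × 14.9, so 1.49 cm³.
Total printed volume = 13.4 + 1.49 = 14.89 cm³.
Mass: 14.89 × 1.06 → 15.7834 g.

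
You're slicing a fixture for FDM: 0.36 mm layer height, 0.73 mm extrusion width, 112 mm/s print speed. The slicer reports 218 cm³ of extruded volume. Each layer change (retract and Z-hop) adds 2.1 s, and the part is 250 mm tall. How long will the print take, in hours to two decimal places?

Line area: 0.36 × 0.73 → 0.2628 mm².
Total extruded path = 218000/0.2628 = 829528.2 mm.
Print-move time = 829528.2 / 112, so 7406.5 s.
Layers = ⌈250/0.36⌉ = 695.
Non-print overhead = 695 × 2.1 = 1459.5 s.
Total = 7406.5 + 1459.5 = 8866 s = 2.46 hours.

2.46 hours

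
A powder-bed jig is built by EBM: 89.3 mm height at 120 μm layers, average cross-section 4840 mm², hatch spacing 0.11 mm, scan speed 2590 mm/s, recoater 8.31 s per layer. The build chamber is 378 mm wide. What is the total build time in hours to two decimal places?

Number of layers: 89.3 / 0.12 → 745 (rounded up).
Per-layer scan distance = 4840 / 0.11 = 44000 mm.
Beam time per layer = 44000 / 2590, so 16.9884 s.
Per-layer time: 16.9884 + 8.31 → 25.2984 s.
Total: 745 × 25.2984 s = 18847.308 s → 5.24 hours.

5.24 hours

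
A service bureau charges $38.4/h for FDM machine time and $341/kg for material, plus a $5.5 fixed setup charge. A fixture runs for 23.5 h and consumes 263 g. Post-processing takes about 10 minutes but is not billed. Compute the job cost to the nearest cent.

Machine cost = 38.4 × 23.5 = $902.40.
Feedstock cost = 341 × 263/1000, so $89.683.
Adding setup: 902.40 + 89.683 + 5.5 → 997.583 ≈ $997.58.

$997.58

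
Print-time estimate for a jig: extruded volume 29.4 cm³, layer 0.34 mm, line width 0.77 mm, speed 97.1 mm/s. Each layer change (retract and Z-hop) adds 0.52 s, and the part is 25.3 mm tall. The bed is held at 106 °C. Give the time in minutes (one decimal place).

19.9 minutes

Line area = 0.34 × 0.77, so 0.2618 mm².
Path length: 29400 mm³ / 0.2618 mm² → 112299.5 mm.
Print-move time = 112299.5 / 97.1 = 1156.5 s.
Layers = ⌈25.3/0.34⌉ = 75.
Non-print overhead: 75 × 0.52 → 39 s.
Altogether 1156.5 + 39 = 1195.5 s, i.e. 19.9 minutes.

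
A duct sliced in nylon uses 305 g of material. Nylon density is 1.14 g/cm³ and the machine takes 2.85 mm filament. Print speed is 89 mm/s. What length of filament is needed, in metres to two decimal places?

41.94 m

Extruded volume: 305/1.14 = 267.5439 cm³ (267543.9 mm³).
Filament cross-section = π × (2.85/2)² = 6.3794 mm².
L = V/A = 267543.9/6.3794 = 41938.72 mm → 41.94 m.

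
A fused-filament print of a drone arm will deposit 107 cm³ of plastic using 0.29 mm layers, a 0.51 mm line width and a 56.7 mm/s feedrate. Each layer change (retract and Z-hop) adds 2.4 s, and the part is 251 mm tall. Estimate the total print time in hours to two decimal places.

Line area = 0.29 × 0.51 = 0.1479 mm².
Toolpath length = 107 cm³ / 0.1479 mm² = 107000 / 0.1479 = 723461.8 mm.
Time extruding: 723461.8 / 56.7 → 12759.5 s.
Layers = ⌈251/0.29⌉ = 866.
Layer-change overhead = 866 × 2.4, so 2078.4 s.
Total = 12759.5 + 2078.4 = 14837.9 s = 4.12 hours.

4.12 hours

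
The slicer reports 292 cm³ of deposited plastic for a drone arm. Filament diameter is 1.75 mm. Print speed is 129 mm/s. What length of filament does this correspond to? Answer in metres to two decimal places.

Cross-section of 1.75 mm filament: π·(1.75/2)² = 2.4053 mm².
L = 292000 mm³ / 2.4053 mm² = 121398.58 mm, i.e. 121.40 m.

121.40 m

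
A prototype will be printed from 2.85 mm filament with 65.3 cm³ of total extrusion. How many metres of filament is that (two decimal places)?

10.24 m

Cross-section of 2.85 mm filament: π·(2.85/2)² = 6.3794 mm².
Length = 65.3 cm³ / 6.3794 mm² = 65300 / 6.3794 = 10236.07 mm = 10.24 m.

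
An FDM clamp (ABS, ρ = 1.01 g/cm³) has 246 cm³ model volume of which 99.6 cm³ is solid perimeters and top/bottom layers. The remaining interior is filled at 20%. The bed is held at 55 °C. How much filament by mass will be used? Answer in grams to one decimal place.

Infill region = 246 − 99.6 = 146.4 cm³.
Infill deposited: 0.20 × 146.4 → 29.28 cm³.
Deposited volume = 99.6 + 29.28 = 128.88 cm³.
Mass = 128.88 × 1.01, so 130.1688 g.

130.2 g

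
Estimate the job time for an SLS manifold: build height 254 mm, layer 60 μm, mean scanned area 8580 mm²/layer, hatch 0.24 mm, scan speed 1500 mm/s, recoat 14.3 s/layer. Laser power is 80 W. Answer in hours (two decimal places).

Layer count = ceil(254 / 0.06) = 4234.
Per-layer scan distance = 8580 / 0.24, so 35750 mm.
Per-layer scan time = 35750 / 1500 = 23.8333 s.
Per-layer time: 23.8333 + 14.3 → 38.1333 s.
Build time = 4234 × 38.1333 = 161456.3922 s = 44.85 hours.

44.85 hours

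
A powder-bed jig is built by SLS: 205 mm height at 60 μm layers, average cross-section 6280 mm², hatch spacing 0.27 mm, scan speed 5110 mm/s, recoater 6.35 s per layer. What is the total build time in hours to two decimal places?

Number of layers: 205 / 0.06 → 3417 (rounded up).
Per-layer scan distance: 6280 / 0.27 → 23259.3 mm.
Scan time per layer: 23259.3 / 5110 → 4.5517 s.
Layer cycle = 4.5517 + 6.35 = 10.9017 s.
3417 layers × 10.9017 s/layer = 37251.1089 s, i.e. 10.35 hours.

10.35 hours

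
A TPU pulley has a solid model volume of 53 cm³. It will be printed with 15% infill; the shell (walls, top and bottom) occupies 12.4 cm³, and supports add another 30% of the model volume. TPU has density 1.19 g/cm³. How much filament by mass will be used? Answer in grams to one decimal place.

40.9 g

Interior volume = 53 − 12.4 = 40.6 cm³.
Infill deposited: 0.15 × 40.6 → 6.09 cm³.
Support = 0.30 × 53, so 15.9 cm³.
Total printed volume = 12.4 + 6.09 + 15.9, so 34.39 cm³.
Mass: 34.39 × 1.19 → 40.9241 g.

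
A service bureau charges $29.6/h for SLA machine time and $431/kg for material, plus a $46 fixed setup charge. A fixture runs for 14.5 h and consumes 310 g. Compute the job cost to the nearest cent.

Machine cost = 29.6 × 14.5, so $429.20.
Material charge = 431 × 310/1000, so $133.61.
Total = 429.20 + 133.61 + 46 = $608.81.

$608.81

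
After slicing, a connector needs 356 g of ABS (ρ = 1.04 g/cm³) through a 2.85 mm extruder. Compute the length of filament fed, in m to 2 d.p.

Volume = 356 g / 1.04 g·cm⁻³ = 342.3077 cm³ = 342307.7 mm³.
A = π r² = π × 1.425² = 6.3794 mm².
L = V/A = 342307.7/6.3794 = 53658.29 mm → 53.66 m.

53.66 m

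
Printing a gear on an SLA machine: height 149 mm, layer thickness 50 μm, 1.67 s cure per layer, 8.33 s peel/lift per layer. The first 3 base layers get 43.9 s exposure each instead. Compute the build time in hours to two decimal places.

Number of layers: 149 / 0.05 → 2980 (rounded up).
Bottom layers: 3 × (43.9 + 8.33) → 156.69 s.
Regular layers: 2977 × (1.67 + 8.33) → 29770 s.
Sum: 156.69 + 29770 = 29926.69 s → 8.31 hours.

8.31 hours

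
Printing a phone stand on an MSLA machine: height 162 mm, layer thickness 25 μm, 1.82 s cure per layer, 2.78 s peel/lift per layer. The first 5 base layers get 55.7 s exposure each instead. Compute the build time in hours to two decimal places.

Layer count = ceil(162 / 0.025) = 6480.
Burn-in layers = 5 × (55.7 + 2.78) = 292.4 s.
Remaining layers = 6475 × (1.82 + 2.78) = 29785 s.
Total = 292.4 + 29785 = 30077.4 s = 8.35 hours.

8.35 hours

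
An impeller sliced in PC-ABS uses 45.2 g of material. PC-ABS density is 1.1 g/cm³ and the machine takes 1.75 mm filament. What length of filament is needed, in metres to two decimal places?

17.08 m

Extruded volume: 45.2/1.1 = 41.0909 cm³ (41090.9 mm³).
Filament cross-section = π × (1.75/2)² = 2.4053 mm².
Length = 41090.9 / 2.4053 = 17083.48 mm = 17.08 m.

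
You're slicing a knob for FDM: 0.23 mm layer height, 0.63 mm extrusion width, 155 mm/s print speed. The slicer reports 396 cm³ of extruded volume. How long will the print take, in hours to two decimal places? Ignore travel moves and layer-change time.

Extrusion cross-section = 0.23 × 0.63, so 0.1449 mm².
Path length: 396000 mm³ / 0.1449 mm² → 2732919.3 mm.
Time extruding = 2732919.3 / 155, so 17631.7 s.
Converting: 17631.7 s = 4.90 hours.

4.90 hours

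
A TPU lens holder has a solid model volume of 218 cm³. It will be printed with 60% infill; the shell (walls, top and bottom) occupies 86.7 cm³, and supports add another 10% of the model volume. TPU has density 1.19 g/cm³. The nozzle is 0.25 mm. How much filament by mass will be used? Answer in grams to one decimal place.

222.9 g

Infill region = 218 − 86.7 = 131.3 cm³.
Deposited infill: 0.60 × 131.3 → 78.78 cm³.
Support = 0.10 × 218 = 21.8 cm³.
Deposited volume: 86.7 + 78.78 + 21.8 → 187.28 cm³.
Mass: 187.28 × 1.19 → 222.8632 g.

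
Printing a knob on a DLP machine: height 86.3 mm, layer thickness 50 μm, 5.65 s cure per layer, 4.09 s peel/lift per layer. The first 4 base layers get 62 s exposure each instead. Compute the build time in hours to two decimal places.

4.73 hours

Layers = ⌈86.3/0.05⌉ = 1726.
Bottom layers: 4 × (62 + 4.09) → 264.36 s.
Normal layers: 1722 × (5.65 + 4.09) → 16772.28 s.
Total = 264.36 + 16772.28 = 17036.64 s = 4.73 hours.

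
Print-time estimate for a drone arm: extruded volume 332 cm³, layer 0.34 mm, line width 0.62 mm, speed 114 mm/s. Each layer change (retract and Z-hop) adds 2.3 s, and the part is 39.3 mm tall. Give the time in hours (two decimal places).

3.91 hours

Line area: 0.34 × 0.62 → 0.2108 mm².
Path length: 332000 mm³ / 0.2108 mm² → 1574952.6 mm.
Print-move time = 1574952.6 / 114 = 13815.4 s.
Layer count = ceil(39.3 / 0.34) = 116.
Non-print overhead = 116 × 2.3 = 266.8 s.
Total = 13815.4 + 266.8 = 14082.2 s = 3.91 hours.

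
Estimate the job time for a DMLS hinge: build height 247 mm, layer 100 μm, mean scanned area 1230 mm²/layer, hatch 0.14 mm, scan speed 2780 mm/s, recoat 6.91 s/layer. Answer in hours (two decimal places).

Number of layers: 247 / 0.1 → 2470 (rounded up).
Scan path per layer = 1230 / 0.14 = 8785.7 mm.
Laser time per layer = 8785.7 / 2780, so 3.1603 s.
Per-layer time = 3.1603 + 6.91 = 10.0703 s.
2470 layers × 10.0703 s/layer = 24873.641 s, i.e. 6.91 hours.

6.91 hours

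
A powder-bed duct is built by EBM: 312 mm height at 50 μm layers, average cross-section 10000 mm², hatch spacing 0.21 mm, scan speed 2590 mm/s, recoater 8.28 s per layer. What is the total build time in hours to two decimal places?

Layers = ⌈312/0.05⌉ = 6240.
Scan path per layer = 10000 / 0.21 = 47619 mm.
Beam time per layer: 47619 / 2590 → 18.3857 s.
Per-layer time = 18.3857 + 8.28 = 26.6657 s.
Total: 6240 × 26.6657 s = 166393.968 s → 46.22 hours.

46.22 hours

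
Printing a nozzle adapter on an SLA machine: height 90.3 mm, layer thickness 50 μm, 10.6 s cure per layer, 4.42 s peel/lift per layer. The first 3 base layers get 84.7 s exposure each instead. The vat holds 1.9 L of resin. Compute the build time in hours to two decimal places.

7.60 hours

Layer count = ceil(90.3 / 0.05) = 1806.
Base layers: 3 × (84.7 + 4.42) → 267.36 s.
Remaining layers = 1803 × (10.6 + 4.42) = 27081.06 s.
Sum: 267.36 + 27081.06 = 27348.42 s → 7.60 hours.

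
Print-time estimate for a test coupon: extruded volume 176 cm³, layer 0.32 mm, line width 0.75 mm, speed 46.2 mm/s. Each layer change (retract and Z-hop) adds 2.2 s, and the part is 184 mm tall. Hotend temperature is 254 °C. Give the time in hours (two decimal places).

Bead cross-section = 0.32 × 0.75 = 0.24 mm².
Path length: 176000 mm³ / 0.24 mm² → 733333.3 mm.
Print-move time: 733333.3 / 46.2 → 15873 s.
Layers = ⌈184/0.32⌉ = 575.
Non-print overhead: 575 × 2.2 → 1265 s.
Total = 15873 + 1265 = 17138 s = 4.76 hours.

4.76 hours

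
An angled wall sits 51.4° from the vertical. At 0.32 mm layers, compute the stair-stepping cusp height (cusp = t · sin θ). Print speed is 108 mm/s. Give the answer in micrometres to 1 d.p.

250.1 μm

h_c = t·sin θ = 0.32 × 0.7815 = 0.25008 mm (250.1 μm).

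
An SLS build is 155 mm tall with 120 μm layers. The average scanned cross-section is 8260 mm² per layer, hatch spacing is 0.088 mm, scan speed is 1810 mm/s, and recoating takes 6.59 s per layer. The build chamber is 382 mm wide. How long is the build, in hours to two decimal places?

20.98 hours

Number of layers: 155 / 0.12 → 1292 (rounded up).
Per-layer scan distance = 8260 / 0.088 = 93863.6 mm.
Per-layer scan time = 93863.6 / 1810, so 51.8583 s.
Time per layer = 51.8583 + 6.59 = 58.4483 s.
Total: 1292 × 58.4483 s = 75515.2036 s → 20.98 hours.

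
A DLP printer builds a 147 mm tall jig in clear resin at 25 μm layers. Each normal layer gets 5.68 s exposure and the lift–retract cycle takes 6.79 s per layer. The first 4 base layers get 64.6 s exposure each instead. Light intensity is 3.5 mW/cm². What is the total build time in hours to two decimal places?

20.43 hours

Layer count = ceil(147 / 0.025) = 5880.
Bottom layers: 4 × (64.6 + 6.79) → 285.56 s.
Remaining layers: 5876 × (5.68 + 6.79) → 73273.72 s.
Total = 285.56 + 73273.72 = 73559.28 s = 20.43 hours.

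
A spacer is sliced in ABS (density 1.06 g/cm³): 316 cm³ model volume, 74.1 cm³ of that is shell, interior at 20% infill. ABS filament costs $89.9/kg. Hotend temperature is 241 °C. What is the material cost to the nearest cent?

Infill region = 316 − 74.1, so 241.9 cm³.
Deposited infill = 0.20 × 241.9 = 48.38 cm³.
Total printed volume = 74.1 + 48.38, so 122.48 cm³.
Mass = 122.48 × 1.06, so 129.8288 g.
Cost = 129.8288 g / 1000 × $89.9/kg = $11.67.

$11.67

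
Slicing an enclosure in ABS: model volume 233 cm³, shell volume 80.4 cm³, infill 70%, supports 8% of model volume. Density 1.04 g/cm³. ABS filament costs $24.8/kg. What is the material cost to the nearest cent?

$5.31

Interior volume: 233 − 80.4 → 152.6 cm³.
Infill deposited: 0.70 × 152.6 → 106.82 cm³.
Support: 0.08 × 233 → 18.64 cm³.
Total printed volume = 80.4 + 106.82 + 18.64 = 205.86 cm³.
Mass = 205.86 × 1.04 = 214.0944 g.
At $24.8/kg: 214.0944/1000 × 24.8 = $5.31.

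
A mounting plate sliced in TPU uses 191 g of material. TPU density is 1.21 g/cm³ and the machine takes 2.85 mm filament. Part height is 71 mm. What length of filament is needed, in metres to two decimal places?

Extruded volume: 191/1.21 = 157.8512 cm³ (157851.2 mm³).
Cross-section of 2.85 mm filament: π·(2.85/2)² = 6.3794 mm².
L = V/A = 157851.2/6.3794 = 24743.89 mm → 24.74 m.

24.74 m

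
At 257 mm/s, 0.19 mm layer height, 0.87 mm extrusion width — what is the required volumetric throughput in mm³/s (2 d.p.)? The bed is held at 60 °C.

Extrusion cross-section = 0.19 × 0.87, so 0.1653 mm².
Q = v·A = 257 × 0.1653 = 42.48 mm³/s.

42.48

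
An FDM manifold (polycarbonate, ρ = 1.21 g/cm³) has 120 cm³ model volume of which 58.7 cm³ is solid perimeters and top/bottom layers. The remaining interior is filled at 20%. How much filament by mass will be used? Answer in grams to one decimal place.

85.9 g

Volume inside the shell = 120 − 58.7, so 61.3 cm³.
Infill deposited = 0.20 × 61.3, so 12.26 cm³.
Total printed volume = 58.7 + 12.26, so 70.96 cm³.
Mass = 70.96 × 1.21 = 85.8616 g.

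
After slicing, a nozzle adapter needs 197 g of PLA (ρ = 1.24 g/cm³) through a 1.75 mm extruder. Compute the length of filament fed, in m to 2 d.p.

66.05 m

Extruded volume: 197/1.24 = 158.871 cm³ (158871 mm³).
A = π r² = π × 0.875² = 2.4053 mm².
L = V/A = 158871/2.4053 = 66050.39 mm → 66.05 m.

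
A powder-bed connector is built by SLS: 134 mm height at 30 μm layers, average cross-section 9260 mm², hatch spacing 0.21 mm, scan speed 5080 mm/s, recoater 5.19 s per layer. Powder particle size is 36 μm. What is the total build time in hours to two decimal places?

17.21 hours

Number of layers: 134 / 0.03 → 4467 (rounded up).
Hatch length per layer: 9260 / 0.21 → 44095.2 mm.
Per-layer scan time: 44095.2 / 5080 → 8.6802 s.
Layer cycle = 8.6802 + 5.19, so 13.8702 s.
4467 layers × 13.8702 s/layer = 61958.1834 s, i.e. 17.21 hours.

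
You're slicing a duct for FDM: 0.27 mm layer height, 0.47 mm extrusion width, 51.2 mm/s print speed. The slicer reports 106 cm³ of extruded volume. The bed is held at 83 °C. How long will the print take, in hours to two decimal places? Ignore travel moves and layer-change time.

Extrusion cross-section = 0.27 × 0.47, so 0.1269 mm².
Path length: 106000 mm³ / 0.1269 mm² → 835303.4 mm.
Time extruding = 835303.4 / 51.2 = 16314.5 s.
16314.5 s = 4.53 hours.

4.53 hours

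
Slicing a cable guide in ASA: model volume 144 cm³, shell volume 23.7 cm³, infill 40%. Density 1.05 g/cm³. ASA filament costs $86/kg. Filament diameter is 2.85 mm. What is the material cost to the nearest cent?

$6.49

Infill region = 144 − 23.7 = 120.3 cm³.
Infill deposited = 0.40 × 120.3, so 48.12 cm³.
Total printed volume = 23.7 + 48.12, so 71.82 cm³.
Mass = 71.82 × 1.05, so 75.411 g.
At $86/kg: 75.411/1000 × 86 = $6.49.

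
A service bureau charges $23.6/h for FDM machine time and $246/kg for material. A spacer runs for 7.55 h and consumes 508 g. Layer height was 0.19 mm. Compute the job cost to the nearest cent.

Time charge: 23.6 × 7.55 → $178.18.
Material charge = 246 × 508/1000 = $124.968.
Total = 178.18 + 124.968 = 303.148 ≈ $303.15.

$303.15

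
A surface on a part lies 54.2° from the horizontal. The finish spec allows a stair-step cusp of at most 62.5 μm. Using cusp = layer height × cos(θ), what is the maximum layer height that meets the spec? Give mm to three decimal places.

t = h_c / cos θ = 0.0625 / 0.5850 = 0.107 mm.

0.107 mm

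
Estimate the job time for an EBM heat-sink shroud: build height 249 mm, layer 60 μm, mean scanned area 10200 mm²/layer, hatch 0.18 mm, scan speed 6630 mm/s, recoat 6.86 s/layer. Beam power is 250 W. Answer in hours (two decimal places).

Layers = ⌈249/0.06⌉ = 4150.
Hatch length per layer = 10200 / 0.18, so 56666.7 mm.
Beam time per layer = 56666.7 / 6630, so 8.547 s.
Layer cycle = 8.547 + 6.86, so 15.407 s.
4150 layers × 15.407 s/layer = 63939.05 s, i.e. 17.76 hours.

17.76 hours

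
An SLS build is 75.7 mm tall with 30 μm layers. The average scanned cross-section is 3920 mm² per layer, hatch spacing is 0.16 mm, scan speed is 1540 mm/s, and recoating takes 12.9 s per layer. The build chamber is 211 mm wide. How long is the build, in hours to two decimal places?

Layers = ⌈75.7/0.03⌉ = 2524.
Scan path per layer = 3920 / 0.16 = 24500 mm.
Per-layer scan time: 24500 / 1540 → 15.9091 s.
Per-layer time = 15.9091 + 12.9 = 28.8091 s.
Total: 2524 × 28.8091 s = 72714.1684 s → 20.20 hours.

20.20 hours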